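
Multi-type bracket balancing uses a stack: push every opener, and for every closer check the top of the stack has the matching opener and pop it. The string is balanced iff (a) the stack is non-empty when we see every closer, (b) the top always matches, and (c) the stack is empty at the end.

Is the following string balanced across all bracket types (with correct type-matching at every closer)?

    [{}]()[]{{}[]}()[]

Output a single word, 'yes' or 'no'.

Answer: yes

Derivation:
pos 0: push '['; stack = [
pos 1: push '{'; stack = [{
pos 2: '}' matches '{'; pop; stack = [
pos 3: ']' matches '['; pop; stack = (empty)
pos 4: push '('; stack = (
pos 5: ')' matches '('; pop; stack = (empty)
pos 6: push '['; stack = [
pos 7: ']' matches '['; pop; stack = (empty)
pos 8: push '{'; stack = {
pos 9: push '{'; stack = {{
pos 10: '}' matches '{'; pop; stack = {
pos 11: push '['; stack = {[
pos 12: ']' matches '['; pop; stack = {
pos 13: '}' matches '{'; pop; stack = (empty)
pos 14: push '('; stack = (
pos 15: ')' matches '('; pop; stack = (empty)
pos 16: push '['; stack = [
pos 17: ']' matches '['; pop; stack = (empty)
end: stack empty → VALID
Verdict: properly nested → yes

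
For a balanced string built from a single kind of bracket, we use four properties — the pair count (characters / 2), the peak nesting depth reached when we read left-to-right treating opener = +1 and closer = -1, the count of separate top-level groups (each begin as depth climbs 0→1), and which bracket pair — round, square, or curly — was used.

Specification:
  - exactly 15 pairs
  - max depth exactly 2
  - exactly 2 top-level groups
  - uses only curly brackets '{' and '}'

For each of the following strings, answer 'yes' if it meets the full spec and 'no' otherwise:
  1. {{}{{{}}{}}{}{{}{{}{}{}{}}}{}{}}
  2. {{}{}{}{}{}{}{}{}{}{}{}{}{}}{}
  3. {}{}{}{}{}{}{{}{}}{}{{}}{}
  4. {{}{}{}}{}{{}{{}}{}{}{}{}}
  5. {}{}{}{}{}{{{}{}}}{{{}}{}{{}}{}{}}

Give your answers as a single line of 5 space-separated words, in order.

String 1 '{{}{{{}}{}}{}{{}{{}{}{}{}}}{}{}}': depth seq [1 2 1 2 3 4 3 2 3 2 1 2 1 2 3 2 3 4 3 4 3 4 3 4 3 2 1 2 1 2 1 0]
  -> pairs=16 depth=4 groups=1 -> no
String 2 '{{}{}{}{}{}{}{}{}{}{}{}{}{}}{}': depth seq [1 2 1 2 1 2 1 2 1 2 1 2 1 2 1 2 1 2 1 2 1 2 1 2 1 2 1 0 1 0]
  -> pairs=15 depth=2 groups=2 -> yes
String 3 '{}{}{}{}{}{}{{}{}}{}{{}}{}': depth seq [1 0 1 0 1 0 1 0 1 0 1 0 1 2 1 2 1 0 1 0 1 2 1 0 1 0]
  -> pairs=13 depth=2 groups=10 -> no
String 4 '{{}{}{}}{}{{}{{}}{}{}{}{}}': depth seq [1 2 1 2 1 2 1 0 1 0 1 2 1 2 3 2 1 2 1 2 1 2 1 2 1 0]
  -> pairs=13 depth=3 groups=3 -> no
String 5 '{}{}{}{}{}{{{}{}}}{{{}}{}{{}}{}{}}': depth seq [1 0 1 0 1 0 1 0 1 0 1 2 3 2 3 2 1 0 1 2 3 2 1 2 1 2 3 2 1 2 1 2 1 0]
  -> pairs=17 depth=3 groups=7 -> no

Answer: no yes no no no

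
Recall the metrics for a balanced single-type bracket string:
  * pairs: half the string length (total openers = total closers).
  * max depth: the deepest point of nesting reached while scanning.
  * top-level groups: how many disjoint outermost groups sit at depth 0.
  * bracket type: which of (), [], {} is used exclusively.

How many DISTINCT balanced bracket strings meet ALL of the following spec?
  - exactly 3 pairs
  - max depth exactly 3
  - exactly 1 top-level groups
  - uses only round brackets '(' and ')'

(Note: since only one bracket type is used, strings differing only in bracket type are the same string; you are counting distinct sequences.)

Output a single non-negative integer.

Spec: pairs=3 depth=3 groups=1
Count(depth <= 3) = 2
Count(depth <= 2) = 1
Count(depth == 3) = 2 - 1 = 1

Answer: 1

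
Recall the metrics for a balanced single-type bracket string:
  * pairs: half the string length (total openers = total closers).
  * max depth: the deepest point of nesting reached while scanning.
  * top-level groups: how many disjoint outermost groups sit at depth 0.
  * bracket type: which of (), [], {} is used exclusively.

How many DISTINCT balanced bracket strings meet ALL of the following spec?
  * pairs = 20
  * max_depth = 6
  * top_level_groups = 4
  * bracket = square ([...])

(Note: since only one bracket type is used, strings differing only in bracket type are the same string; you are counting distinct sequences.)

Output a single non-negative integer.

Spec: pairs=20 depth=6 groups=4
Count(depth <= 6) = 548569896
Count(depth <= 5) = 333180372
Count(depth == 6) = 548569896 - 333180372 = 215389524

Answer: 215389524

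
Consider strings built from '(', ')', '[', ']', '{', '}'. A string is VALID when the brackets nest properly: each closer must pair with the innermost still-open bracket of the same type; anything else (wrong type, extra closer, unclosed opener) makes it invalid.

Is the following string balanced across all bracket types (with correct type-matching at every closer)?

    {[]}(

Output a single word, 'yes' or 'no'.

Answer: no

Derivation:
pos 0: push '{'; stack = {
pos 1: push '['; stack = {[
pos 2: ']' matches '['; pop; stack = {
pos 3: '}' matches '{'; pop; stack = (empty)
pos 4: push '('; stack = (
end: stack still non-empty (() → INVALID
Verdict: unclosed openers at end: ( → no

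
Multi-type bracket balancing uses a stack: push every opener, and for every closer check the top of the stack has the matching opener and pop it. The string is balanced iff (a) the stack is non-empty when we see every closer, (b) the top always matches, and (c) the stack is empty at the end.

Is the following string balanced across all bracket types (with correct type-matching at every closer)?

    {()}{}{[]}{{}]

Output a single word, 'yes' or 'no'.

pos 0: push '{'; stack = {
pos 1: push '('; stack = {(
pos 2: ')' matches '('; pop; stack = {
pos 3: '}' matches '{'; pop; stack = (empty)
pos 4: push '{'; stack = {
pos 5: '}' matches '{'; pop; stack = (empty)
pos 6: push '{'; stack = {
pos 7: push '['; stack = {[
pos 8: ']' matches '['; pop; stack = {
pos 9: '}' matches '{'; pop; stack = (empty)
pos 10: push '{'; stack = {
pos 11: push '{'; stack = {{
pos 12: '}' matches '{'; pop; stack = {
pos 13: saw closer ']' but top of stack is '{' (expected '}') → INVALID
Verdict: type mismatch at position 13: ']' closes '{' → no

Answer: no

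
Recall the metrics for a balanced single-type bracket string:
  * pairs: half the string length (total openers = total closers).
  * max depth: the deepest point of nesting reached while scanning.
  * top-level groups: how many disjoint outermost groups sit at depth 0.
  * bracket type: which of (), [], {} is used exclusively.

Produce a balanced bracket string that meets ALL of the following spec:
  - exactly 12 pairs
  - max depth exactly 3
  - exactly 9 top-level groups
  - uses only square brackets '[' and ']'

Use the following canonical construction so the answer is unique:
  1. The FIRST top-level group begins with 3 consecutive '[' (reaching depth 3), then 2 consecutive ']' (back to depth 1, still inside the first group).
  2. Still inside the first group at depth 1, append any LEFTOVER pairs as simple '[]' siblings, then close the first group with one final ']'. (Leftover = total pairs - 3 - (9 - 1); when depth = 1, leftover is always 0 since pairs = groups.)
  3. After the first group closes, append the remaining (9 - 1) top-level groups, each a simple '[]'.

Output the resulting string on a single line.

Answer: [[[]][]][][][][][][][][]

Derivation:
Spec: pairs=12 depth=3 groups=9
Leftover pairs = 12 - 3 - (9-1) = 1
First group: deep chain of depth 3 + 1 sibling pairs
Remaining 8 groups: simple '[]' each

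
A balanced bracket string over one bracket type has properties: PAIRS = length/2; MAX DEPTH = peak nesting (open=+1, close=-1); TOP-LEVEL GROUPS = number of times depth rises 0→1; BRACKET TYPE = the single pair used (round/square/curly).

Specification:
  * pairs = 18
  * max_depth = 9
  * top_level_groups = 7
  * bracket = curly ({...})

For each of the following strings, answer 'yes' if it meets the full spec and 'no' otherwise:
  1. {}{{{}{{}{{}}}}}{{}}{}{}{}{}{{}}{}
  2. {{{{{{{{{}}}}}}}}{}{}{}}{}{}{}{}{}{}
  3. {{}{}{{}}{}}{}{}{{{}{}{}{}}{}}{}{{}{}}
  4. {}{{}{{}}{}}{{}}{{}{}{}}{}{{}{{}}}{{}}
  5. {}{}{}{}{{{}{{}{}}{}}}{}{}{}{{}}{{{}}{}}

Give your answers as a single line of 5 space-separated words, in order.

Answer: no yes no no no

Derivation:
String 1 '{}{{{}{{}{{}}}}}{{}}{}{}{}{}{{}}{}': depth seq [1 0 1 2 3 2 3 4 3 4 5 4 3 2 1 0 1 2 1 0 1 0 1 0 1 0 1 0 1 2 1 0 1 0]
  -> pairs=17 depth=5 groups=9 -> no
String 2 '{{{{{{{{{}}}}}}}}{}{}{}}{}{}{}{}{}{}': depth seq [1 2 3 4 5 6 7 8 9 8 7 6 5 4 3 2 1 2 1 2 1 2 1 0 1 0 1 0 1 0 1 0 1 0 1 0]
  -> pairs=18 depth=9 groups=7 -> yes
String 3 '{{}{}{{}}{}}{}{}{{{}{}{}{}}{}}{}{{}{}}': depth seq [1 2 1 2 1 2 3 2 1 2 1 0 1 0 1 0 1 2 3 2 3 2 3 2 3 2 1 2 1 0 1 0 1 2 1 2 1 0]
  -> pairs=19 depth=3 groups=6 -> no
String 4 '{}{{}{{}}{}}{{}}{{}{}{}}{}{{}{{}}}{{}}': depth seq [1 0 1 2 1 2 3 2 1 2 1 0 1 2 1 0 1 2 1 2 1 2 1 0 1 0 1 2 1 2 3 2 1 0 1 2 1 0]
  -> pairs=19 depth=3 groups=7 -> no
String 5 '{}{}{}{}{{{}{{}{}}{}}}{}{}{}{{}}{{{}}{}}': depth seq [1 0 1 0 1 0 1 0 1 2 3 2 3 4 3 4 3 2 3 2 1 0 1 0 1 0 1 0 1 2 1 0 1 2 3 2 1 2 1 0]
  -> pairs=20 depth=4 groups=10 -> no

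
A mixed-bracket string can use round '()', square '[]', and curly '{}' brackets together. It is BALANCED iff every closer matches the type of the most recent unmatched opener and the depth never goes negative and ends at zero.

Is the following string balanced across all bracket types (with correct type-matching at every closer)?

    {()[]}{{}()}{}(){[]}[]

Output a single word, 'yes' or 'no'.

Answer: yes

Derivation:
pos 0: push '{'; stack = {
pos 1: push '('; stack = {(
pos 2: ')' matches '('; pop; stack = {
pos 3: push '['; stack = {[
pos 4: ']' matches '['; pop; stack = {
pos 5: '}' matches '{'; pop; stack = (empty)
pos 6: push '{'; stack = {
pos 7: push '{'; stack = {{
pos 8: '}' matches '{'; pop; stack = {
pos 9: push '('; stack = {(
pos 10: ')' matches '('; pop; stack = {
pos 11: '}' matches '{'; pop; stack = (empty)
pos 12: push '{'; stack = {
pos 13: '}' matches '{'; pop; stack = (empty)
pos 14: push '('; stack = (
pos 15: ')' matches '('; pop; stack = (empty)
pos 16: push '{'; stack = {
pos 17: push '['; stack = {[
pos 18: ']' matches '['; pop; stack = {
pos 19: '}' matches '{'; pop; stack = (empty)
pos 20: push '['; stack = [
pos 21: ']' matches '['; pop; stack = (empty)
end: stack empty → VALID
Verdict: properly nested → yes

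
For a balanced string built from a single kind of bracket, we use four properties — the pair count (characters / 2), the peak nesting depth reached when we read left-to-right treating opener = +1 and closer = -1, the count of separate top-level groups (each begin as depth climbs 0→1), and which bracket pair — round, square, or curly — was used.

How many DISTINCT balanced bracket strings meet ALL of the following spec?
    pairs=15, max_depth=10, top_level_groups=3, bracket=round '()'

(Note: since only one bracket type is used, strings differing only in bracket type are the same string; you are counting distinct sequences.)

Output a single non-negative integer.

Answer: 5106

Derivation:
Spec: pairs=15 depth=10 groups=3
Count(depth <= 10) = 1930718
Count(depth <= 9) = 1925612
Count(depth == 10) = 1930718 - 1925612 = 5106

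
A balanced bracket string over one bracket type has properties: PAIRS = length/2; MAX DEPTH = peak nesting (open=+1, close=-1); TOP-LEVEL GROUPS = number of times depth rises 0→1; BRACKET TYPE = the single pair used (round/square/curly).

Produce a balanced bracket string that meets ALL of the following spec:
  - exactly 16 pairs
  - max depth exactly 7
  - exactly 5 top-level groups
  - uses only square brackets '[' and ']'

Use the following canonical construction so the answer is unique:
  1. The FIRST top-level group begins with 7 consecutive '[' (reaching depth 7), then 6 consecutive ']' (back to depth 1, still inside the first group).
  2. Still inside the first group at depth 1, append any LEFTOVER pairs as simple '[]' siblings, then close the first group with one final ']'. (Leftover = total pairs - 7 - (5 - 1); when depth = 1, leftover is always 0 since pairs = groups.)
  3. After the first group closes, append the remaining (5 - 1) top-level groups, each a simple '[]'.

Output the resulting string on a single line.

Answer: [[[[[[[]]]]]][][][][][]][][][][]

Derivation:
Spec: pairs=16 depth=7 groups=5
Leftover pairs = 16 - 7 - (5-1) = 5
First group: deep chain of depth 7 + 5 sibling pairs
Remaining 4 groups: simple '[]' each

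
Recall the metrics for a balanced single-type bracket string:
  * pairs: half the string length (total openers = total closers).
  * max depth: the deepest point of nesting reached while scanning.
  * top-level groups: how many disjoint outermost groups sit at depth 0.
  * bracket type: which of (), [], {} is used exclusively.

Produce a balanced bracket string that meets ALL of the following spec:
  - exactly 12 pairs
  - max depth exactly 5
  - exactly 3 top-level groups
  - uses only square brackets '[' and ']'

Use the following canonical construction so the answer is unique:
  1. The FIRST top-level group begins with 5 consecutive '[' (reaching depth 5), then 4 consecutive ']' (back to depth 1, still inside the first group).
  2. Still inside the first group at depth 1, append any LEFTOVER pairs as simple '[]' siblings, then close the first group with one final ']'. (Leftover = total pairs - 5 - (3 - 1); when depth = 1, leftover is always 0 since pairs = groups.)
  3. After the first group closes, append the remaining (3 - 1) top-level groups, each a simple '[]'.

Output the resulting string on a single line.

Spec: pairs=12 depth=5 groups=3
Leftover pairs = 12 - 5 - (3-1) = 5
First group: deep chain of depth 5 + 5 sibling pairs
Remaining 2 groups: simple '[]' each

Answer: [[[[[]]]][][][][][]][][]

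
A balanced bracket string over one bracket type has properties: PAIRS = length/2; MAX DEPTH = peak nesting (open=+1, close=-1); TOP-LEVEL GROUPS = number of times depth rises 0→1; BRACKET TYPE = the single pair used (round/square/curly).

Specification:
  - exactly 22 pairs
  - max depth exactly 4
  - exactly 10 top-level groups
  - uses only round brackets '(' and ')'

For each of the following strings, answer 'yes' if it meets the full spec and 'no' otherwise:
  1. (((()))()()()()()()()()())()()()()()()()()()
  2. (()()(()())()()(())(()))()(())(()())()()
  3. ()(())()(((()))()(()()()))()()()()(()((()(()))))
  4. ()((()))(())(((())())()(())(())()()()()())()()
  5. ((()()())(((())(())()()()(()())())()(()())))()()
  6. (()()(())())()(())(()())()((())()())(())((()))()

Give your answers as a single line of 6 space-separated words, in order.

Answer: yes no no no no no

Derivation:
String 1 '(((()))()()()()()()()()())()()()()()()()()()': depth seq [1 2 3 4 3 2 1 2 1 2 1 2 1 2 1 2 1 2 1 2 1 2 1 2 1 0 1 0 1 0 1 0 1 0 1 0 1 0 1 0 1 0 1 0]
  -> pairs=22 depth=4 groups=10 -> yes
String 2 '(()()(()())()()(())(()))()(())(()())()()': depth seq [1 2 1 2 1 2 3 2 3 2 1 2 1 2 1 2 3 2 1 2 3 2 1 0 1 0 1 2 1 0 1 2 1 2 1 0 1 0 1 0]
  -> pairs=20 depth=3 groups=6 -> no
String 3 '()(())()(((()))()(()()()))()()()()(()((()(()))))': depth seq [1 0 1 2 1 0 1 0 1 2 3 4 3 2 1 2 1 2 3 2 3 2 3 2 1 0 1 0 1 0 1 0 1 0 1 2 1 2 3 4 3 4 5 4 3 2 1 0]
  -> pairs=24 depth=5 groups=9 -> no
String 4 '()((()))(())(((())())()(())(())()()()()())()()': depth seq [1 0 1 2 3 2 1 0 1 2 1 0 1 2 3 4 3 2 3 2 1 2 1 2 3 2 1 2 3 2 1 2 1 2 1 2 1 2 1 2 1 0 1 0 1 0]
  -> pairs=23 depth=4 groups=6 -> no
String 5 '((()()())(((())(())()()()(()())())()(()())))()()': depth seq [1 2 3 2 3 2 3 2 1 2 3 4 5 4 3 4 5 4 3 4 3 4 3 4 3 4 5 4 5 4 3 4 3 2 3 2 3 4 3 4 3 2 1 0 1 0 1 0]
  -> pairs=24 depth=5 groups=3 -> no
String 6 '(()()(())())()(())(()())()((())()())(())((()))()': depth seq [1 2 1 2 1 2 3 2 1 2 1 0 1 0 1 2 1 0 1 2 1 2 1 0 1 0 1 2 3 2 1 2 1 2 1 0 1 2 1 0 1 2 3 2 1 0 1 0]
  -> pairs=24 depth=3 groups=9 -> no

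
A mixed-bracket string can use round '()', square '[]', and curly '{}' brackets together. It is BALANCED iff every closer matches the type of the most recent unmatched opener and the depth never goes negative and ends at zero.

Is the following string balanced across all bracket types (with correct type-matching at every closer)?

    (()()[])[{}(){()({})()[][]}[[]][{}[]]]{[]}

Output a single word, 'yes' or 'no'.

pos 0: push '('; stack = (
pos 1: push '('; stack = ((
pos 2: ')' matches '('; pop; stack = (
pos 3: push '('; stack = ((
pos 4: ')' matches '('; pop; stack = (
pos 5: push '['; stack = ([
pos 6: ']' matches '['; pop; stack = (
pos 7: ')' matches '('; pop; stack = (empty)
pos 8: push '['; stack = [
pos 9: push '{'; stack = [{
pos 10: '}' matches '{'; pop; stack = [
pos 11: push '('; stack = [(
pos 12: ')' matches '('; pop; stack = [
pos 13: push '{'; stack = [{
pos 14: push '('; stack = [{(
pos 15: ')' matches '('; pop; stack = [{
pos 16: push '('; stack = [{(
pos 17: push '{'; stack = [{({
pos 18: '}' matches '{'; pop; stack = [{(
pos 19: ')' matches '('; pop; stack = [{
pos 20: push '('; stack = [{(
pos 21: ')' matches '('; pop; stack = [{
pos 22: push '['; stack = [{[
pos 23: ']' matches '['; pop; stack = [{
pos 24: push '['; stack = [{[
pos 25: ']' matches '['; pop; stack = [{
pos 26: '}' matches '{'; pop; stack = [
pos 27: push '['; stack = [[
pos 28: push '['; stack = [[[
pos 29: ']' matches '['; pop; stack = [[
pos 30: ']' matches '['; pop; stack = [
pos 31: push '['; stack = [[
pos 32: push '{'; stack = [[{
pos 33: '}' matches '{'; pop; stack = [[
pos 34: push '['; stack = [[[
pos 35: ']' matches '['; pop; stack = [[
pos 36: ']' matches '['; pop; stack = [
pos 37: ']' matches '['; pop; stack = (empty)
pos 38: push '{'; stack = {
pos 39: push '['; stack = {[
pos 40: ']' matches '['; pop; stack = {
pos 41: '}' matches '{'; pop; stack = (empty)
end: stack empty → VALID
Verdict: properly nested → yes

Answer: yes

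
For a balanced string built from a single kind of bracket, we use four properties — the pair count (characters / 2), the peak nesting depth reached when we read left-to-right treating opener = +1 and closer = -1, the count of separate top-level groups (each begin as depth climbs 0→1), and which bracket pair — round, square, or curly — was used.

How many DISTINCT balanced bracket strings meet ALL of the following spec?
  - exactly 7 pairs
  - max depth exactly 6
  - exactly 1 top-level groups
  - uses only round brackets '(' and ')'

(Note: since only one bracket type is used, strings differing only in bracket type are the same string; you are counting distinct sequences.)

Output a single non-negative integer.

Answer: 9

Derivation:
Spec: pairs=7 depth=6 groups=1
Count(depth <= 6) = 131
Count(depth <= 5) = 122
Count(depth == 6) = 131 - 122 = 9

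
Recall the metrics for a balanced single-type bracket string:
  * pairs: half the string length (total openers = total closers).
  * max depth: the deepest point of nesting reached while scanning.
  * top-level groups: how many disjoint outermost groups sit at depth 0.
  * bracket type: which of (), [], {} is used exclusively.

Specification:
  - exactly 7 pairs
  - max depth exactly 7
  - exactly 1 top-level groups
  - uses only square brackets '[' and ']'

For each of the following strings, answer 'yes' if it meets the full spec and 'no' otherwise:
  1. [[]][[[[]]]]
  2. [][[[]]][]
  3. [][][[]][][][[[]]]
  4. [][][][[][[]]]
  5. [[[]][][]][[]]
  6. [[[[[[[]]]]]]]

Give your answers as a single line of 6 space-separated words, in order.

String 1 '[[]][[[[]]]]': depth seq [1 2 1 0 1 2 3 4 3 2 1 0]
  -> pairs=6 depth=4 groups=2 -> no
String 2 '[][[[]]][]': depth seq [1 0 1 2 3 2 1 0 1 0]
  -> pairs=5 depth=3 groups=3 -> no
String 3 '[][][[]][][][[[]]]': depth seq [1 0 1 0 1 2 1 0 1 0 1 0 1 2 3 2 1 0]
  -> pairs=9 depth=3 groups=6 -> no
String 4 '[][][][[][[]]]': depth seq [1 0 1 0 1 0 1 2 1 2 3 2 1 0]
  -> pairs=7 depth=3 groups=4 -> no
String 5 '[[[]][][]][[]]': depth seq [1 2 3 2 1 2 1 2 1 0 1 2 1 0]
  -> pairs=7 depth=3 groups=2 -> no
String 6 '[[[[[[[]]]]]]]': depth seq [1 2 3 4 5 6 7 6 5 4 3 2 1 0]
  -> pairs=7 depth=7 groups=1 -> yes

Answer: no no no no no yes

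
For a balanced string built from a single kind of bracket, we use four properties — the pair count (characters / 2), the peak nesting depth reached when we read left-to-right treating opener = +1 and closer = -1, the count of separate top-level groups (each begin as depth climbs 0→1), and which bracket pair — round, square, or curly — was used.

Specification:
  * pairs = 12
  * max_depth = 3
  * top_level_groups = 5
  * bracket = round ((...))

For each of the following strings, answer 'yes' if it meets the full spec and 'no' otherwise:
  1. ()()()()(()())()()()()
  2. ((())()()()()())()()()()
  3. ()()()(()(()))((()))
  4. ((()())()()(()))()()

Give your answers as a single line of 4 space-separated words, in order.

String 1 '()()()()(()())()()()()': depth seq [1 0 1 0 1 0 1 0 1 2 1 2 1 0 1 0 1 0 1 0 1 0]
  -> pairs=11 depth=2 groups=9 -> no
String 2 '((())()()()()())()()()()': depth seq [1 2 3 2 1 2 1 2 1 2 1 2 1 2 1 0 1 0 1 0 1 0 1 0]
  -> pairs=12 depth=3 groups=5 -> yes
String 3 '()()()(()(()))((()))': depth seq [1 0 1 0 1 0 1 2 1 2 3 2 1 0 1 2 3 2 1 0]
  -> pairs=10 depth=3 groups=5 -> no
String 4 '((()())()()(()))()()': depth seq [1 2 3 2 3 2 1 2 1 2 1 2 3 2 1 0 1 0 1 0]
  -> pairs=10 depth=3 groups=3 -> no

Answer: no yes no no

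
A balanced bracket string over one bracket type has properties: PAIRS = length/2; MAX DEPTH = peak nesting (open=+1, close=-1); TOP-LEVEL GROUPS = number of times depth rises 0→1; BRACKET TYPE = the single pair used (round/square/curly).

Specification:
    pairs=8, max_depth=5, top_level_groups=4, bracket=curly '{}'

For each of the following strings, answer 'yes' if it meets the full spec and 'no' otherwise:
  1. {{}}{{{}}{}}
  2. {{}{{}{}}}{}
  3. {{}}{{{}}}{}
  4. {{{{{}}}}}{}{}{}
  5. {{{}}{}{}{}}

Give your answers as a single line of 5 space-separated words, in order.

Answer: no no no yes no

Derivation:
String 1 '{{}}{{{}}{}}': depth seq [1 2 1 0 1 2 3 2 1 2 1 0]
  -> pairs=6 depth=3 groups=2 -> no
String 2 '{{}{{}{}}}{}': depth seq [1 2 1 2 3 2 3 2 1 0 1 0]
  -> pairs=6 depth=3 groups=2 -> no
String 3 '{{}}{{{}}}{}': depth seq [1 2 1 0 1 2 3 2 1 0 1 0]
  -> pairs=6 depth=3 groups=3 -> no
String 4 '{{{{{}}}}}{}{}{}': depth seq [1 2 3 4 5 4 3 2 1 0 1 0 1 0 1 0]
  -> pairs=8 depth=5 groups=4 -> yes
String 5 '{{{}}{}{}{}}': depth seq [1 2 3 2 1 2 1 2 1 2 1 0]
  -> pairs=6 depth=3 groups=1 -> no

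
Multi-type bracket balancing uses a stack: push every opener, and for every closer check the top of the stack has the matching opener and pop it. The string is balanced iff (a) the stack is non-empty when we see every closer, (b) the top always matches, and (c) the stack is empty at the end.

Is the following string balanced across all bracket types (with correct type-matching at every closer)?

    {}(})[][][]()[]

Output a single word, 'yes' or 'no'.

Answer: no

Derivation:
pos 0: push '{'; stack = {
pos 1: '}' matches '{'; pop; stack = (empty)
pos 2: push '('; stack = (
pos 3: saw closer '}' but top of stack is '(' (expected ')') → INVALID
Verdict: type mismatch at position 3: '}' closes '(' → no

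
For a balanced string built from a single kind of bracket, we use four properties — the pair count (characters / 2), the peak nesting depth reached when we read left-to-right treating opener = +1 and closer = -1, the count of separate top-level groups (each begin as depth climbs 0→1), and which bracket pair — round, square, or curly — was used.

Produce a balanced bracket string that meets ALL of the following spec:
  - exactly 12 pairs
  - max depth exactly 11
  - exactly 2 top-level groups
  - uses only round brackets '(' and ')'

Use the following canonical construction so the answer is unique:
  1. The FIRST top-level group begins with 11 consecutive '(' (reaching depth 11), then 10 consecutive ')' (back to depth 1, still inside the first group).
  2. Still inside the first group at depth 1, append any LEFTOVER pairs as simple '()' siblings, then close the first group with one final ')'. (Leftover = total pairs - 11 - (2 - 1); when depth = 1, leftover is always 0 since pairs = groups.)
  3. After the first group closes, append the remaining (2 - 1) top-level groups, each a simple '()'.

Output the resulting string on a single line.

Spec: pairs=12 depth=11 groups=2
Leftover pairs = 12 - 11 - (2-1) = 0
First group: deep chain of depth 11 + 0 sibling pairs
Remaining 1 groups: simple '()' each

Answer: ((((((((((()))))))))))()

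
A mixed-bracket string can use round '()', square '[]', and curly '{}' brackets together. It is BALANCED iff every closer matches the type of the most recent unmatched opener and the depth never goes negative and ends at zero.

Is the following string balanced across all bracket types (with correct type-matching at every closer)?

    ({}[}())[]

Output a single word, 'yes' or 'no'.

Answer: no

Derivation:
pos 0: push '('; stack = (
pos 1: push '{'; stack = ({
pos 2: '}' matches '{'; pop; stack = (
pos 3: push '['; stack = ([
pos 4: saw closer '}' but top of stack is '[' (expected ']') → INVALID
Verdict: type mismatch at position 4: '}' closes '[' → no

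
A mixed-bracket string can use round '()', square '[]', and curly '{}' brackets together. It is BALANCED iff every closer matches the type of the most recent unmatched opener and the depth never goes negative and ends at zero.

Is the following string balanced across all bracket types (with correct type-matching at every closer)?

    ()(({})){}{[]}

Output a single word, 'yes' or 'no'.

Answer: yes

Derivation:
pos 0: push '('; stack = (
pos 1: ')' matches '('; pop; stack = (empty)
pos 2: push '('; stack = (
pos 3: push '('; stack = ((
pos 4: push '{'; stack = (({
pos 5: '}' matches '{'; pop; stack = ((
pos 6: ')' matches '('; pop; stack = (
pos 7: ')' matches '('; pop; stack = (empty)
pos 8: push '{'; stack = {
pos 9: '}' matches '{'; pop; stack = (empty)
pos 10: push '{'; stack = {
pos 11: push '['; stack = {[
pos 12: ']' matches '['; pop; stack = {
pos 13: '}' matches '{'; pop; stack = (empty)
end: stack empty → VALID
Verdict: properly nested → yes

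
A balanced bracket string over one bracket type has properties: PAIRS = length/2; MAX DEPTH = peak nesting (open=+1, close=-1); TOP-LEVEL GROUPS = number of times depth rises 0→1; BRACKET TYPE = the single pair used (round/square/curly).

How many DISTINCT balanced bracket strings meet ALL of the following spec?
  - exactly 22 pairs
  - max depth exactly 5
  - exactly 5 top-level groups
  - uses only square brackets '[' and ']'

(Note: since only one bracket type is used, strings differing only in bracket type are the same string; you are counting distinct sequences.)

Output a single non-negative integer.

Spec: pairs=22 depth=5 groups=5
Count(depth <= 5) = 2721891615
Count(depth <= 4) = 904882830
Count(depth == 5) = 2721891615 - 904882830 = 1817008785

Answer: 1817008785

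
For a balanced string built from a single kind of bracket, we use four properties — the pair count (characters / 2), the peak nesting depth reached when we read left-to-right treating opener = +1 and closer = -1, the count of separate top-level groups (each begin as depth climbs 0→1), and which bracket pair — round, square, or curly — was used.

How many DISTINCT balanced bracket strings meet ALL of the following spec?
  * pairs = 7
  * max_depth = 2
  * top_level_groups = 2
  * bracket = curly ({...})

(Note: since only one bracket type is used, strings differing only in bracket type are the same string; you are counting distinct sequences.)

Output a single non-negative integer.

Answer: 6

Derivation:
Spec: pairs=7 depth=2 groups=2
Count(depth <= 2) = 6
Count(depth <= 1) = 0
Count(depth == 2) = 6 - 0 = 6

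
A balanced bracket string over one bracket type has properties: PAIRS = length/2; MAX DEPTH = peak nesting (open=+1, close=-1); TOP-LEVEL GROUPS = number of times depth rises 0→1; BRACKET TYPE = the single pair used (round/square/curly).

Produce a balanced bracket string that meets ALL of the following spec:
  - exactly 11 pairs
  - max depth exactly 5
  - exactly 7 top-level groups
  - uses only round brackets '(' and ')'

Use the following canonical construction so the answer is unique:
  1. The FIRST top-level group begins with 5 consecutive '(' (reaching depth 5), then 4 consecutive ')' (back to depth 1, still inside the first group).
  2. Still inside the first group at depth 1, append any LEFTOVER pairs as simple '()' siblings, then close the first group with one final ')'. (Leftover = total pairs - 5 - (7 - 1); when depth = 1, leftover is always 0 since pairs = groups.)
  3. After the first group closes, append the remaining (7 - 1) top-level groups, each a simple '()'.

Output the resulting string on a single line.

Spec: pairs=11 depth=5 groups=7
Leftover pairs = 11 - 5 - (7-1) = 0
First group: deep chain of depth 5 + 0 sibling pairs
Remaining 6 groups: simple '()' each

Answer: ((((()))))()()()()()()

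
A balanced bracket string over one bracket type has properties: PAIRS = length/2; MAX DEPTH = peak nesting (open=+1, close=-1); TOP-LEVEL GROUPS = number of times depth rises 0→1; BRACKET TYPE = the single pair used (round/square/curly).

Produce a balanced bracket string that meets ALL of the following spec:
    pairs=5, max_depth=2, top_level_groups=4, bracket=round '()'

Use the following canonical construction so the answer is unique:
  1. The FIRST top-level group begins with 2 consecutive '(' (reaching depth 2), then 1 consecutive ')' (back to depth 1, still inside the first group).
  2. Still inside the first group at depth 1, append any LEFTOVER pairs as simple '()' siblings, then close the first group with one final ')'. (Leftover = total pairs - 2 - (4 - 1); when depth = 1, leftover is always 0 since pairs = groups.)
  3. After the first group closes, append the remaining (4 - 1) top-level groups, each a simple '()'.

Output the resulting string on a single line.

Spec: pairs=5 depth=2 groups=4
Leftover pairs = 5 - 2 - (4-1) = 0
First group: deep chain of depth 2 + 0 sibling pairs
Remaining 3 groups: simple '()' each

Answer: (())()()()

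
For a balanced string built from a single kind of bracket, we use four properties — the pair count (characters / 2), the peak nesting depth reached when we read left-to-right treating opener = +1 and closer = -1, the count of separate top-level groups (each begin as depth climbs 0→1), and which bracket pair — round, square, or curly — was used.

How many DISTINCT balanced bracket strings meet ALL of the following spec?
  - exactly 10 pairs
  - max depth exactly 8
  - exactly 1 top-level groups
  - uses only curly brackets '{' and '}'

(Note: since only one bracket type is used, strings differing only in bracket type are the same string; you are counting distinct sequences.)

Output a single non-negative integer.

Answer: 102

Derivation:
Spec: pairs=10 depth=8 groups=1
Count(depth <= 8) = 4846
Count(depth <= 7) = 4744
Count(depth == 8) = 4846 - 4744 = 102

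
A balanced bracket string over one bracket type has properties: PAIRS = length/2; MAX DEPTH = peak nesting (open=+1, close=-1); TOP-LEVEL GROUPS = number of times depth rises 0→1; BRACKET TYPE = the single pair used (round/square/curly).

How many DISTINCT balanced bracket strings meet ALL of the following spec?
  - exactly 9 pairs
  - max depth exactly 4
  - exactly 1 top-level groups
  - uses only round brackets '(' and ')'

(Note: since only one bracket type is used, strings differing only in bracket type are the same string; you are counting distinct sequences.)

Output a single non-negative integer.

Spec: pairs=9 depth=4 groups=1
Count(depth <= 4) = 610
Count(depth <= 3) = 128
Count(depth == 4) = 610 - 128 = 482

Answer: 482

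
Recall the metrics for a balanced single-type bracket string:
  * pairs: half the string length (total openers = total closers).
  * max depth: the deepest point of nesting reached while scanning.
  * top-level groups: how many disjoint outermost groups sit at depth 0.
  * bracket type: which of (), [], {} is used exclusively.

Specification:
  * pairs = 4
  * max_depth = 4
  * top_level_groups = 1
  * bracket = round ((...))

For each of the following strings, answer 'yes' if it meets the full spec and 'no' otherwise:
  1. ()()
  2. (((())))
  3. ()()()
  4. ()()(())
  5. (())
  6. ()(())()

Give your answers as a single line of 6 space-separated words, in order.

Answer: no yes no no no no

Derivation:
String 1 '()()': depth seq [1 0 1 0]
  -> pairs=2 depth=1 groups=2 -> no
String 2 '(((())))': depth seq [1 2 3 4 3 2 1 0]
  -> pairs=4 depth=4 groups=1 -> yes
String 3 '()()()': depth seq [1 0 1 0 1 0]
  -> pairs=3 depth=1 groups=3 -> no
String 4 '()()(())': depth seq [1 0 1 0 1 2 1 0]
  -> pairs=4 depth=2 groups=3 -> no
String 5 '(())': depth seq [1 2 1 0]
  -> pairs=2 depth=2 groups=1 -> no
String 6 '()(())()': depth seq [1 0 1 2 1 0 1 0]
  -> pairs=4 depth=2 groups=3 -> no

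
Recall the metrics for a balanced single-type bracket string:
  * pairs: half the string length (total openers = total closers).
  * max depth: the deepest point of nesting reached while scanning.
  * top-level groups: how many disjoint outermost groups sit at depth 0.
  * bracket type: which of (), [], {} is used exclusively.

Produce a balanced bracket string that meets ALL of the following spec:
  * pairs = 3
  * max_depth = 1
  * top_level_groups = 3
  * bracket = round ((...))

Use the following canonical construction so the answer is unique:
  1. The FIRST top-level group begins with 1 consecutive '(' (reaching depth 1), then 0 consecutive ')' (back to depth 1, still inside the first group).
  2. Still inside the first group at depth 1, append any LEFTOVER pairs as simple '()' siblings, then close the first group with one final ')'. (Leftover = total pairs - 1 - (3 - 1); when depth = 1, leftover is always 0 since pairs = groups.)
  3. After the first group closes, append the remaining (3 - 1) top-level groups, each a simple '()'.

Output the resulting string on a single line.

Answer: ()()()

Derivation:
Spec: pairs=3 depth=1 groups=3
Leftover pairs = 3 - 1 - (3-1) = 0
First group: deep chain of depth 1 + 0 sibling pairs
Remaining 2 groups: simple '()' each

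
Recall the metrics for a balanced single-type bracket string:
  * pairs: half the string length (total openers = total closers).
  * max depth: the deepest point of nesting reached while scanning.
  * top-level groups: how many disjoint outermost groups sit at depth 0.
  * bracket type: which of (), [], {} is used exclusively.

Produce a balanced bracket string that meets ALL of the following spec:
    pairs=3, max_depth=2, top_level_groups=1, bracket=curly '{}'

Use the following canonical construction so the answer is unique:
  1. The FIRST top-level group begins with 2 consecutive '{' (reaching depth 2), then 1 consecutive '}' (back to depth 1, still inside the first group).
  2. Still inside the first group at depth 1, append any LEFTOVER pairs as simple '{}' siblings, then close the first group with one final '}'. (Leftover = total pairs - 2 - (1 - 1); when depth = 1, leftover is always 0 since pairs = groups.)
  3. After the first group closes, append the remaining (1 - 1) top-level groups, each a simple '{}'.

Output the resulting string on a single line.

Answer: {{}{}}

Derivation:
Spec: pairs=3 depth=2 groups=1
Leftover pairs = 3 - 2 - (1-1) = 1
First group: deep chain of depth 2 + 1 sibling pairs
Remaining 0 groups: simple '{}' each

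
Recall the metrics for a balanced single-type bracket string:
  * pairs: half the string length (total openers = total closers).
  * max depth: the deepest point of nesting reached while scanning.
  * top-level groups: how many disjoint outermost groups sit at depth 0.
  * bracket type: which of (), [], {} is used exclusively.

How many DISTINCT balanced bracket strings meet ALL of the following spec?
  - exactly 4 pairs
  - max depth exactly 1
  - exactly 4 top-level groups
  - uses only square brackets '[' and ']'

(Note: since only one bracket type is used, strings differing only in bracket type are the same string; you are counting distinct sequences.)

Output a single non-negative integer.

Spec: pairs=4 depth=1 groups=4
Count(depth <= 1) = 1
Count(depth <= 0) = 0
Count(depth == 1) = 1 - 0 = 1

Answer: 1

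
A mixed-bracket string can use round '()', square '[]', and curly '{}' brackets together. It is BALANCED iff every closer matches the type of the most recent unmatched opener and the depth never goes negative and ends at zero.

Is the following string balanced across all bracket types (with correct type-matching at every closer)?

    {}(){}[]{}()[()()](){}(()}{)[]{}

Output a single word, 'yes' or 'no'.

pos 0: push '{'; stack = {
pos 1: '}' matches '{'; pop; stack = (empty)
pos 2: push '('; stack = (
pos 3: ')' matches '('; pop; stack = (empty)
pos 4: push '{'; stack = {
pos 5: '}' matches '{'; pop; stack = (empty)
pos 6: push '['; stack = [
pos 7: ']' matches '['; pop; stack = (empty)
pos 8: push '{'; stack = {
pos 9: '}' matches '{'; pop; stack = (empty)
pos 10: push '('; stack = (
pos 11: ')' matches '('; pop; stack = (empty)
pos 12: push '['; stack = [
pos 13: push '('; stack = [(
pos 14: ')' matches '('; pop; stack = [
pos 15: push '('; stack = [(
pos 16: ')' matches '('; pop; stack = [
pos 17: ']' matches '['; pop; stack = (empty)
pos 18: push '('; stack = (
pos 19: ')' matches '('; pop; stack = (empty)
pos 20: push '{'; stack = {
pos 21: '}' matches '{'; pop; stack = (empty)
pos 22: push '('; stack = (
pos 23: push '('; stack = ((
pos 24: ')' matches '('; pop; stack = (
pos 25: saw closer '}' but top of stack is '(' (expected ')') → INVALID
Verdict: type mismatch at position 25: '}' closes '(' → no

Answer: no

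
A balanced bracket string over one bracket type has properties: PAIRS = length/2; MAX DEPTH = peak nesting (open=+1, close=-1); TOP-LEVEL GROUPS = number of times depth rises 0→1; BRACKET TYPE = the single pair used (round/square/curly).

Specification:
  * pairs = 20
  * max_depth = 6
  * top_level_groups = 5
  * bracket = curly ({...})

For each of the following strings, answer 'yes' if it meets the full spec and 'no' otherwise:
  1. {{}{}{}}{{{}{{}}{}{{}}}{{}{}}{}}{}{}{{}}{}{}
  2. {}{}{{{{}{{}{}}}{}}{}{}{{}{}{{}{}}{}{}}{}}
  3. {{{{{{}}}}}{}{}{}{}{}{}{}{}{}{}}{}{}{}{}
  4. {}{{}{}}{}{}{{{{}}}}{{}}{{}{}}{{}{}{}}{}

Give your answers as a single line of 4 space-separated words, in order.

String 1 '{{}{}{}}{{{}{{}}{}{{}}}{{}{}}{}}{}{}{{}}{}{}': depth seq [1 2 1 2 1 2 1 0 1 2 3 2 3 4 3 2 3 2 3 4 3 2 1 2 3 2 3 2 1 2 1 0 1 0 1 0 1 2 1 0 1 0 1 0]
  -> pairs=22 depth=4 groups=7 -> no
String 2 '{}{}{{{{}{{}{}}}{}}{}{}{{}{}{{}{}}{}{}}{}}': depth seq [1 0 1 0 1 2 3 4 3 4 5 4 5 4 3 2 3 2 1 2 1 2 1 2 3 2 3 2 3 4 3 4 3 2 3 2 3 2 1 2 1 0]
  -> pairs=21 depth=5 groups=3 -> no
String 3 '{{{{{{}}}}}{}{}{}{}{}{}{}{}{}{}}{}{}{}{}': depth seq [1 2 3 4 5 6 5 4 3 2 1 2 1 2 1 2 1 2 1 2 1 2 1 2 1 2 1 2 1 2 1 0 1 0 1 0 1 0 1 0]
  -> pairs=20 depth=6 groups=5 -> yes
String 4 '{}{{}{}}{}{}{{{{}}}}{{}}{{}{}}{{}{}{}}{}': depth seq [1 0 1 2 1 2 1 0 1 0 1 0 1 2 3 4 3 2 1 0 1 2 1 0 1 2 1 2 1 0 1 2 1 2 1 2 1 0 1 0]
  -> pairs=20 depth=4 groups=9 -> no

Answer: no no yes no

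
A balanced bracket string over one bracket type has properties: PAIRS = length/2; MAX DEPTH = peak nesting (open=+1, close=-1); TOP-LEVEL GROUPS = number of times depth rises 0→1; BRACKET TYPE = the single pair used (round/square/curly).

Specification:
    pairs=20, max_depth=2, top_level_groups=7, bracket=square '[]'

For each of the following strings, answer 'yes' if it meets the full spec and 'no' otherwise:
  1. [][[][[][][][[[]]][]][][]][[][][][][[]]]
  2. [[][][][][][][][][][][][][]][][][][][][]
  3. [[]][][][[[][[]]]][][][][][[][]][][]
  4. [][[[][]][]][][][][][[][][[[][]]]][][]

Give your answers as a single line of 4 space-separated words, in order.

Answer: no yes no no

Derivation:
String 1 '[][[][[][][][[[]]][]][][]][[][][][][[]]]': depth seq [1 0 1 2 1 2 3 2 3 2 3 2 3 4 5 4 3 2 3 2 1 2 1 2 1 0 1 2 1 2 1 2 1 2 1 2 3 2 1 0]
  -> pairs=20 depth=5 groups=3 -> no
String 2 '[[][][][][][][][][][][][][]][][][][][][]': depth seq [1 2 1 2 1 2 1 2 1 2 1 2 1 2 1 2 1 2 1 2 1 2 1 2 1 2 1 0 1 0 1 0 1 0 1 0 1 0 1 0]
  -> pairs=20 depth=2 groups=7 -> yes
String 3 '[[]][][][[[][[]]]][][][][][[][]][][]': depth seq [1 2 1 0 1 0 1 0 1 2 3 2 3 4 3 2 1 0 1 0 1 0 1 0 1 0 1 2 1 2 1 0 1 0 1 0]
  -> pairs=18 depth=4 groups=11 -> no
String 4 '[][[[][]][]][][][][][[][][[[][]]]][][]': depth seq [1 0 1 2 3 2 3 2 1 2 1 0 1 0 1 0 1 0 1 0 1 2 1 2 1 2 3 4 3 4 3 2 1 0 1 0 1 0]
  -> pairs=19 depth=4 groups=9 -> no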